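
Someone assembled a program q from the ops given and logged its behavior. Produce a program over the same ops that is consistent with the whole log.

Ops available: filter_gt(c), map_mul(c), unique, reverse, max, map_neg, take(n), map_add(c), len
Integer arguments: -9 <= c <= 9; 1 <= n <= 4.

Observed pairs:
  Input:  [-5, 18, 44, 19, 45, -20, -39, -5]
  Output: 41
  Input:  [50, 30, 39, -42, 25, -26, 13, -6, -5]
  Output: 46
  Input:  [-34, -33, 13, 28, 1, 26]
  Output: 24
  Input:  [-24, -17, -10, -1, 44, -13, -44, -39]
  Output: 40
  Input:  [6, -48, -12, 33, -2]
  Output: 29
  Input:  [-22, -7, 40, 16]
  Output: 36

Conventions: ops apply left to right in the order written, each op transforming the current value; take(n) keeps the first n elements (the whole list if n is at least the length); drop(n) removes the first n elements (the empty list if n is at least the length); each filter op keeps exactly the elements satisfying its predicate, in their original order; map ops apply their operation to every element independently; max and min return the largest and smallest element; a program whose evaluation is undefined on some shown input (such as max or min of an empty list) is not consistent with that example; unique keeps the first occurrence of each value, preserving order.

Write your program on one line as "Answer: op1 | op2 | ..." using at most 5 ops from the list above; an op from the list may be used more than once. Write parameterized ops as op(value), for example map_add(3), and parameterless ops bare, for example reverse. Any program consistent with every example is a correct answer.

reverse | unique | map_add(-4) | max

Check, running the answer program on each example:
  [-5, 18, 44, 19, 45, -20, -39, -5] -> [-5, -39, -20, 45, 19, 44, 18, -5] -> [-5, -39, -20, 45, 19, 44, 18] -> [-9, -43, -24, 41, 15, 40, 14] -> 41
  [50, 30, 39, -42, 25, -26, 13, -6, -5] -> [-5, -6, 13, -26, 25, -42, 39, 30, 50] -> [-5, -6, 13, -26, 25, -42, 39, 30, 50] -> [-9, -10, 9, -30, 21, -46, 35, 26, 46] -> 46
  [-34, -33, 13, 28, 1, 26] -> [26, 1, 28, 13, -33, -34] -> [26, 1, 28, 13, -33, -34] -> [22, -3, 24, 9, -37, -38] -> 24
  [-24, -17, -10, -1, 44, -13, -44, -39] -> [-39, -44, -13, 44, -1, -10, -17, -24] -> [-39, -44, -13, 44, -1, -10, -17, -24] -> [-43, -48, -17, 40, -5, -14, -21, -28] -> 40
  [6, -48, -12, 33, -2] -> [-2, 33, -12, -48, 6] -> [-2, 33, -12, -48, 6] -> [-6, 29, -16, -52, 2] -> 29
  [-22, -7, 40, 16] -> [16, 40, -7, -22] -> [16, 40, -7, -22] -> [12, 36, -11, -26] -> 36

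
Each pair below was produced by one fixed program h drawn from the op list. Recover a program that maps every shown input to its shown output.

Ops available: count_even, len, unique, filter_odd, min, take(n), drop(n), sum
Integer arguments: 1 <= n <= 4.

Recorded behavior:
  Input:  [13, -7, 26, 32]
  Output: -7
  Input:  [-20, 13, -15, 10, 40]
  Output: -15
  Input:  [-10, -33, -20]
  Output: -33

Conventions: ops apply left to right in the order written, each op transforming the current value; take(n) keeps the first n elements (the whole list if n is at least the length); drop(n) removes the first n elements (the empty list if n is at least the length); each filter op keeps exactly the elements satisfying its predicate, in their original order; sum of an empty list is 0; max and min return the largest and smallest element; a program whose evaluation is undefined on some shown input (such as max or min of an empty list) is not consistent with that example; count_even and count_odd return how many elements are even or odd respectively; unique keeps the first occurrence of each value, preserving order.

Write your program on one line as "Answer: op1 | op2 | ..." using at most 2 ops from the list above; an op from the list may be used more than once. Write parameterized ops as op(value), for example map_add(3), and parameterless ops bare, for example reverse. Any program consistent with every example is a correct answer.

filter_odd | min

Check, running the answer program on each example:
  [13, -7, 26, 32] -> [13, -7] -> -7
  [-20, 13, -15, 10, 40] -> [13, -15] -> -15
  [-10, -33, -20] -> [-33] -> -33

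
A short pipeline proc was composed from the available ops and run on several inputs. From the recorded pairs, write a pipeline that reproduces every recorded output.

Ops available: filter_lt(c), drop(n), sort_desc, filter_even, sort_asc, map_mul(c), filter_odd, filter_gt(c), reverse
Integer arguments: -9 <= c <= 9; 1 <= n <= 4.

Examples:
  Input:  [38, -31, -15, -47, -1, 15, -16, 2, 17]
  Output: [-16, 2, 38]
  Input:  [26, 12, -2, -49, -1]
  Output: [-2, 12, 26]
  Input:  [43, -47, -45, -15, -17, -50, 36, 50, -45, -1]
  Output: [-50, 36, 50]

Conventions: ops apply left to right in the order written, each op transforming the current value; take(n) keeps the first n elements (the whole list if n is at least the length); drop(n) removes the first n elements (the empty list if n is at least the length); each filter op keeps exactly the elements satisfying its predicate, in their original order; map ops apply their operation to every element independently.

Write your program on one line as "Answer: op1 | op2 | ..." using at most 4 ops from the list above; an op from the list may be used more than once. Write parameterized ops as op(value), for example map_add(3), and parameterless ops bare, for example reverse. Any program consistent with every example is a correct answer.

sort_desc | filter_even | sort_asc

Check, running the answer program on each example:
  [38, -31, -15, -47, -1, 15, -16, 2, 17] -> [38, 17, 15, 2, -1, -15, -16, -31, -47] -> [38, 2, -16] -> [-16, 2, 38]
  [26, 12, -2, -49, -1] -> [26, 12, -1, -2, -49] -> [26, 12, -2] -> [-2, 12, 26]
  [43, -47, -45, -15, -17, -50, 36, 50, -45, -1] -> [50, 43, 36, -1, -15, -17, -45, -45, -47, -50] -> [50, 36, -50] -> [-50, 36, 50]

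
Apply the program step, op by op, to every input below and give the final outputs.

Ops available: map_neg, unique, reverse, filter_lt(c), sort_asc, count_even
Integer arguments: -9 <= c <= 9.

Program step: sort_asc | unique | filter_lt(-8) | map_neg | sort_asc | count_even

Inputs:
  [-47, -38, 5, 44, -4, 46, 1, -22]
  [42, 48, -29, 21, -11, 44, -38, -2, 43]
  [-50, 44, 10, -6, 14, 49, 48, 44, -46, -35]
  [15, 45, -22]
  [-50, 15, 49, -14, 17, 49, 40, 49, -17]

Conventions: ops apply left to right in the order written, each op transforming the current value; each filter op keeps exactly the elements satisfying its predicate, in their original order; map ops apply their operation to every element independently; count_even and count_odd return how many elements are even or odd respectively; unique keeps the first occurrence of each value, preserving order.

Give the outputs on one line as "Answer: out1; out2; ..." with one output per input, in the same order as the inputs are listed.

Execution, op by op:
  [-47, -38, 5, 44, -4, 46, 1, -22] -> [-47, -38, -22, -4, 1, 5, 44, 46] -> [-47, -38, -22, -4, 1, 5, 44, 46] -> [-47, -38, -22] -> [47, 38, 22] -> [22, 38, 47] -> 2
  [42, 48, -29, 21, -11, 44, -38, -2, 43] -> [-38, -29, -11, -2, 21, 42, 43, 44, 48] -> [-38, -29, -11, -2, 21, 42, 43, 44, 48] -> [-38, -29, -11] -> [38, 29, 11] -> [11, 29, 38] -> 1
  [-50, 44, 10, -6, 14, 49, 48, 44, -46, -35] -> [-50, -46, -35, -6, 10, 14, 44, 44, 48, 49] -> [-50, -46, -35, -6, 10, 14, 44, 48, 49] -> [-50, -46, -35] -> [50, 46, 35] -> [35, 46, 50] -> 2
  [15, 45, -22] -> [-22, 15, 45] -> [-22, 15, 45] -> [-22] -> [22] -> [22] -> 1
  [-50, 15, 49, -14, 17, 49, 40, 49, -17] -> [-50, -17, -14, 15, 17, 40, 49, 49, 49] -> [-50, -17, -14, 15, 17, 40, 49] -> [-50, -17, -14] -> [50, 17, 14] -> [14, 17, 50] -> 2

2; 1; 2; 1; 2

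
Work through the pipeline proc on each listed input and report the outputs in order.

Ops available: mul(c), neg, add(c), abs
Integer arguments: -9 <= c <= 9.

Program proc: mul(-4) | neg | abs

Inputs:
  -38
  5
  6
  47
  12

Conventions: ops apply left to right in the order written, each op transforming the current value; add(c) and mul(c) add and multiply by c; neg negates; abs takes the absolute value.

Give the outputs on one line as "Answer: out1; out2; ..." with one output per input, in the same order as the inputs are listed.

152; 20; 24; 188; 48

Execution, op by op:
  -38 -> 152 -> -152 -> 152
  5 -> -20 -> 20 -> 20
  6 -> -24 -> 24 -> 24
  47 -> -188 -> 188 -> 188
  12 -> -48 -> 48 -> 48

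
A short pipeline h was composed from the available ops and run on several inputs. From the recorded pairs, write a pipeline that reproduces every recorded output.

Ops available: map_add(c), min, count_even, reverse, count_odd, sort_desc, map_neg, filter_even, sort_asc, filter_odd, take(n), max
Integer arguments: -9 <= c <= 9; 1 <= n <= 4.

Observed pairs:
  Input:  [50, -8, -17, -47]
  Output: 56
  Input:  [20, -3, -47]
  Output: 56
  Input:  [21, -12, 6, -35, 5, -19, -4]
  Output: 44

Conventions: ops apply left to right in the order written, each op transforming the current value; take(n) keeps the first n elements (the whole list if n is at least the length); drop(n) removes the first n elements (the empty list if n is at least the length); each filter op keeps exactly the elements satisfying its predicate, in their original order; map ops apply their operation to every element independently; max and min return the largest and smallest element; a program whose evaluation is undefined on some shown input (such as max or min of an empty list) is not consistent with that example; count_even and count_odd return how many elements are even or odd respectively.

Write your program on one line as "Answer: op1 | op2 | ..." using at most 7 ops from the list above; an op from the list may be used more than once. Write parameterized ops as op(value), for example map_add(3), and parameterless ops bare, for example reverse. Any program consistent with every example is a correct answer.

filter_odd | sort_desc | map_neg | sort_desc | map_add(9) | max

Check, running the answer program on each example:
  [50, -8, -17, -47] -> [-17, -47] -> [-17, -47] -> [17, 47] -> [47, 17] -> [56, 26] -> 56
  [20, -3, -47] -> [-3, -47] -> [-3, -47] -> [3, 47] -> [47, 3] -> [56, 12] -> 56
  [21, -12, 6, -35, 5, -19, -4] -> [21, -35, 5, -19] -> [21, 5, -19, -35] -> [-21, -5, 19, 35] -> [35, 19, -5, -21] -> [44, 28, 4, -12] -> 44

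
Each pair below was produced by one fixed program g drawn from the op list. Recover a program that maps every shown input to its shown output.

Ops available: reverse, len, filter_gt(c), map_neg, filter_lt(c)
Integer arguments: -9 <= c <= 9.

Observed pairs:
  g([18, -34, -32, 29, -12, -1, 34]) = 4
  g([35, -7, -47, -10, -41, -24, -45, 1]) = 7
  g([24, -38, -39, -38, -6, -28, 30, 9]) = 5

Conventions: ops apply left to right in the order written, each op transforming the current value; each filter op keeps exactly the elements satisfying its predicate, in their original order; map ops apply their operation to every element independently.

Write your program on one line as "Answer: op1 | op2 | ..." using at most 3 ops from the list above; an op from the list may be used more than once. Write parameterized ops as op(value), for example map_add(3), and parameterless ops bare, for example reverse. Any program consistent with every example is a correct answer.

reverse | filter_lt(7) | len

Check, running the answer program on each example:
  [18, -34, -32, 29, -12, -1, 34] -> [34, -1, -12, 29, -32, -34, 18] -> [-1, -12, -32, -34] -> 4
  [35, -7, -47, -10, -41, -24, -45, 1] -> [1, -45, -24, -41, -10, -47, -7, 35] -> [1, -45, -24, -41, -10, -47, -7] -> 7
  [24, -38, -39, -38, -6, -28, 30, 9] -> [9, 30, -28, -6, -38, -39, -38, 24] -> [-28, -6, -38, -39, -38] -> 5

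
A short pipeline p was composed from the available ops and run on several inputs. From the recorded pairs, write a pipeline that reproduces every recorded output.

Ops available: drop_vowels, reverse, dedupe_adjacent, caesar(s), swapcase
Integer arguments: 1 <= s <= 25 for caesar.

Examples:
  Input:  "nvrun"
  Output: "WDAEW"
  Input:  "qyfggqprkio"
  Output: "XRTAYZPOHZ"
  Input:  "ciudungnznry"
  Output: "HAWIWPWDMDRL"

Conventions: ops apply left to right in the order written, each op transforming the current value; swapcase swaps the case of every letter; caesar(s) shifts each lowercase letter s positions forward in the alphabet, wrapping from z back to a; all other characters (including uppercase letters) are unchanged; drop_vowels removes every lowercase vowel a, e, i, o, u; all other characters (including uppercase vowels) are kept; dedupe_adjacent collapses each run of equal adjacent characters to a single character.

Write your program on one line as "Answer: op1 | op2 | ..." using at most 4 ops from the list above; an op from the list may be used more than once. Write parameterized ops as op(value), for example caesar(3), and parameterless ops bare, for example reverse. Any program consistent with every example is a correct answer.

caesar(9) | dedupe_adjacent | swapcase | reverse

Check, running the answer program on each example:
  "nvrun" -> "weadw" -> "weadw" -> "WEADW" -> "WDAEW"
  "qyfggqprkio" -> "zhoppzyatrx" -> "zhopzyatrx" -> "ZHOPZYATRX" -> "XRTAYZPOHZ"
  "ciudungnznry" -> "lrdmdwpwiwah" -> "lrdmdwpwiwah" -> "LRDMDWPWIWAH" -> "HAWIWPWDMDRL"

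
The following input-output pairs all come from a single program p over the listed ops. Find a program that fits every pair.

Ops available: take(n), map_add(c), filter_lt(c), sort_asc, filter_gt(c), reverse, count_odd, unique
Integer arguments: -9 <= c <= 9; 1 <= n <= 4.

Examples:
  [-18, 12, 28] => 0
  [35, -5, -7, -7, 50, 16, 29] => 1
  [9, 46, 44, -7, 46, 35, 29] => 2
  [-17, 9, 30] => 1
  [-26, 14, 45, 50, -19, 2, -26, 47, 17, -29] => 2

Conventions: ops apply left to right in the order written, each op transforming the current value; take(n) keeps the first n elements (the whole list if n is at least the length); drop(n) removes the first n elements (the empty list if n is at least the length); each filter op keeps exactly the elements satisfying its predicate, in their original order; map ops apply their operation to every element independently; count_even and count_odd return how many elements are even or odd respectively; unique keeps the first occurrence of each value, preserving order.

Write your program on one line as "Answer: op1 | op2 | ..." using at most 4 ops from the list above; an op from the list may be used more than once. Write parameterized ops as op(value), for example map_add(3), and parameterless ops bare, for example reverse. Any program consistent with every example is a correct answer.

reverse | filter_gt(5) | take(2) | count_odd

Check, running the answer program on each example:
  [-18, 12, 28] -> [28, 12, -18] -> [28, 12] -> [28, 12] -> 0
  [35, -5, -7, -7, 50, 16, 29] -> [29, 16, 50, -7, -7, -5, 35] -> [29, 16, 50, 35] -> [29, 16] -> 1
  [9, 46, 44, -7, 46, 35, 29] -> [29, 35, 46, -7, 44, 46, 9] -> [29, 35, 46, 44, 46, 9] -> [29, 35] -> 2
  [-17, 9, 30] -> [30, 9, -17] -> [30, 9] -> [30, 9] -> 1
  [-26, 14, 45, 50, -19, 2, -26, 47, 17, -29] -> [-29, 17, 47, -26, 2, -19, 50, 45, 14, -26] -> [17, 47, 50, 45, 14] -> [17, 47] -> 2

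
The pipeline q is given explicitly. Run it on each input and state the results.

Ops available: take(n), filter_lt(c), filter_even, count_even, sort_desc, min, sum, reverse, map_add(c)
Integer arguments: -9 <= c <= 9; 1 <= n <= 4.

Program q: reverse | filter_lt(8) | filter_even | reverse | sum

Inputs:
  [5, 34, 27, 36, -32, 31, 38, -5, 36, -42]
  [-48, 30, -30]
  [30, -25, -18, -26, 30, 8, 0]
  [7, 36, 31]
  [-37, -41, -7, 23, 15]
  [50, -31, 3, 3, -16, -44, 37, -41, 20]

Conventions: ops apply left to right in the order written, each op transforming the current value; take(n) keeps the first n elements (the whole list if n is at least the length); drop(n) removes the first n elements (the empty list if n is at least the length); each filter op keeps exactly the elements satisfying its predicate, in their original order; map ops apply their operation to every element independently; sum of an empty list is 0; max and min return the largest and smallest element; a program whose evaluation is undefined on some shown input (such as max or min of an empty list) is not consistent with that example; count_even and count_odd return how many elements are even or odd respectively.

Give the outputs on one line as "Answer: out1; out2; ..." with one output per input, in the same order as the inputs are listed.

Execution, op by op:
  [5, 34, 27, 36, -32, 31, 38, -5, 36, -42] -> [-42, 36, -5, 38, 31, -32, 36, 27, 34, 5] -> [-42, -5, -32, 5] -> [-42, -32] -> [-32, -42] -> -74
  [-48, 30, -30] -> [-30, 30, -48] -> [-30, -48] -> [-30, -48] -> [-48, -30] -> -78
  [30, -25, -18, -26, 30, 8, 0] -> [0, 8, 30, -26, -18, -25, 30] -> [0, -26, -18, -25] -> [0, -26, -18] -> [-18, -26, 0] -> -44
  [7, 36, 31] -> [31, 36, 7] -> [7] -> [] -> [] -> 0
  [-37, -41, -7, 23, 15] -> [15, 23, -7, -41, -37] -> [-7, -41, -37] -> [] -> [] -> 0
  [50, -31, 3, 3, -16, -44, 37, -41, 20] -> [20, -41, 37, -44, -16, 3, 3, -31, 50] -> [-41, -44, -16, 3, 3, -31] -> [-44, -16] -> [-16, -44] -> -60

-74; -78; -44; 0; 0; -60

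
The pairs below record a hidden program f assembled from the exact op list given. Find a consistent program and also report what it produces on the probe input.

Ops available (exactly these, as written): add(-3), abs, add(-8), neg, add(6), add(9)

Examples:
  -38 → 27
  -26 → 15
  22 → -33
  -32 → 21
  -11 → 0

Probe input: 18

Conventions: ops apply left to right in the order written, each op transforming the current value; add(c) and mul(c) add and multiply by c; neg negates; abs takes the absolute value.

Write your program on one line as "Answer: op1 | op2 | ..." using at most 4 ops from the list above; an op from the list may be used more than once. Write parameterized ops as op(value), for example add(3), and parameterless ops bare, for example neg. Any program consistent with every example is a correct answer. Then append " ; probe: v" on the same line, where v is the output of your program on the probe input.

neg | add(-3) | add(-8) ; probe: -29

Check, running the answer program on each example:
  -38 -> 38 -> 35 -> 27
  -26 -> 26 -> 23 -> 15
  22 -> -22 -> -25 -> -33
  -32 -> 32 -> 29 -> 21
  -11 -> 11 -> 8 -> 0
  probe: 18 -> -18 -> -21 -> -29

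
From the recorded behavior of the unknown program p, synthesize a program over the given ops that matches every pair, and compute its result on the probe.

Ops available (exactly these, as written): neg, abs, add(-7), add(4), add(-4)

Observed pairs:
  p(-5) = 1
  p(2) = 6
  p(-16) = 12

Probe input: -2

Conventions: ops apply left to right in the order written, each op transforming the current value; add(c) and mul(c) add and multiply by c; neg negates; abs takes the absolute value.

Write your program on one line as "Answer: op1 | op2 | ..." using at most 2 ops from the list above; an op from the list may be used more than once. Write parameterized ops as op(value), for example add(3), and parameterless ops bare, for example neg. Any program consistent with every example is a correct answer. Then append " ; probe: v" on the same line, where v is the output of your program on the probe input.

add(4) | abs ; probe: 2

Check, running the answer program on each example:
  -5 -> -1 -> 1
  2 -> 6 -> 6
  -16 -> -12 -> 12
  probe: -2 -> 2 -> 2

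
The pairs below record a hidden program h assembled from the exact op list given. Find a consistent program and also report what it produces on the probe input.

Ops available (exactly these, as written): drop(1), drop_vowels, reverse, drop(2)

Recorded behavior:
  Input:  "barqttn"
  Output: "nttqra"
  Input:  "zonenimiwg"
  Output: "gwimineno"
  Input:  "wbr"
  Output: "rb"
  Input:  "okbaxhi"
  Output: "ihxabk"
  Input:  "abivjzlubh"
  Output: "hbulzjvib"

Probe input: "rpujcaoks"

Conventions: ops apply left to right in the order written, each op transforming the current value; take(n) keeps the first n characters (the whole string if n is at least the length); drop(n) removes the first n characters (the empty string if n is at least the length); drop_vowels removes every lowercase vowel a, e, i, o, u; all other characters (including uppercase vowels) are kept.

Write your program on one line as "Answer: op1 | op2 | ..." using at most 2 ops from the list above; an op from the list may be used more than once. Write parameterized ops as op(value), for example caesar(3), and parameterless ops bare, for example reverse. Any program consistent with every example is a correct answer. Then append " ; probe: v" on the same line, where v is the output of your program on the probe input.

drop(1) | reverse ; probe: "skoacjup"

Check, running the answer program on each example:
  "barqttn" -> "arqttn" -> "nttqra"
  "zonenimiwg" -> "onenimiwg" -> "gwimineno"
  "wbr" -> "br" -> "rb"
  "okbaxhi" -> "kbaxhi" -> "ihxabk"
  "abivjzlubh" -> "bivjzlubh" -> "hbulzjvib"
  probe: "rpujcaoks" -> "pujcaoks" -> "skoacjup"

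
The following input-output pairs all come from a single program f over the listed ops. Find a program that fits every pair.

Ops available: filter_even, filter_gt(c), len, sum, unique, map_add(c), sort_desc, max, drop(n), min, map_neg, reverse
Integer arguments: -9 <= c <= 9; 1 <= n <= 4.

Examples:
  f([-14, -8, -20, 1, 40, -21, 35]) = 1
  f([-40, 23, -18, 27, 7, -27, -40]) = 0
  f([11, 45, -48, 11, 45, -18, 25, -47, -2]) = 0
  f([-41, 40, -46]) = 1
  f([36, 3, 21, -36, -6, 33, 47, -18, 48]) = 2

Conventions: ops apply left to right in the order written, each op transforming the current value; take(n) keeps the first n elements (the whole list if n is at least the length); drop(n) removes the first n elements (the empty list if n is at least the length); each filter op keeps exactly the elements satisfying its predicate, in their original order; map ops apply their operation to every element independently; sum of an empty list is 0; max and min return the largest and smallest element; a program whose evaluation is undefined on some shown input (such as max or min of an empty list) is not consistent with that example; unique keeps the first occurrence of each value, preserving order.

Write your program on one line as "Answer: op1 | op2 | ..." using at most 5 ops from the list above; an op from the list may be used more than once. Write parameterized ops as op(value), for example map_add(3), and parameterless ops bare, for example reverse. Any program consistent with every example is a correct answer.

filter_even | reverse | filter_gt(6) | reverse | len

Check, running the answer program on each example:
  [-14, -8, -20, 1, 40, -21, 35] -> [-14, -8, -20, 40] -> [40, -20, -8, -14] -> [40] -> [40] -> 1
  [-40, 23, -18, 27, 7, -27, -40] -> [-40, -18, -40] -> [-40, -18, -40] -> [] -> [] -> 0
  [11, 45, -48, 11, 45, -18, 25, -47, -2] -> [-48, -18, -2] -> [-2, -18, -48] -> [] -> [] -> 0
  [-41, 40, -46] -> [40, -46] -> [-46, 40] -> [40] -> [40] -> 1
  [36, 3, 21, -36, -6, 33, 47, -18, 48] -> [36, -36, -6, -18, 48] -> [48, -18, -6, -36, 36] -> [48, 36] -> [36, 48] -> 2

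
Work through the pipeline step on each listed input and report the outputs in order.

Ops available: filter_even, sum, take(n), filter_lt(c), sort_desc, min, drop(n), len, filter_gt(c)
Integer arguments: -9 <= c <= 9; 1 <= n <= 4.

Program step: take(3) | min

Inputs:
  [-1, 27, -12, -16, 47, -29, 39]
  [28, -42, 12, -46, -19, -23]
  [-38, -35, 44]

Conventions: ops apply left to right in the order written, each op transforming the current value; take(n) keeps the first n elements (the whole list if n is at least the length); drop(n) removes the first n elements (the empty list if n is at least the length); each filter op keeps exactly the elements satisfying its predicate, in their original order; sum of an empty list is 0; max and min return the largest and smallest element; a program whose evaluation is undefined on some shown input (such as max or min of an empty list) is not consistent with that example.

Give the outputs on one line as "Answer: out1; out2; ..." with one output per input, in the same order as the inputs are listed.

Execution, op by op:
  [-1, 27, -12, -16, 47, -29, 39] -> [-1, 27, -12] -> -12
  [28, -42, 12, -46, -19, -23] -> [28, -42, 12] -> -42
  [-38, -35, 44] -> [-38, -35, 44] -> -38

-12; -42; -38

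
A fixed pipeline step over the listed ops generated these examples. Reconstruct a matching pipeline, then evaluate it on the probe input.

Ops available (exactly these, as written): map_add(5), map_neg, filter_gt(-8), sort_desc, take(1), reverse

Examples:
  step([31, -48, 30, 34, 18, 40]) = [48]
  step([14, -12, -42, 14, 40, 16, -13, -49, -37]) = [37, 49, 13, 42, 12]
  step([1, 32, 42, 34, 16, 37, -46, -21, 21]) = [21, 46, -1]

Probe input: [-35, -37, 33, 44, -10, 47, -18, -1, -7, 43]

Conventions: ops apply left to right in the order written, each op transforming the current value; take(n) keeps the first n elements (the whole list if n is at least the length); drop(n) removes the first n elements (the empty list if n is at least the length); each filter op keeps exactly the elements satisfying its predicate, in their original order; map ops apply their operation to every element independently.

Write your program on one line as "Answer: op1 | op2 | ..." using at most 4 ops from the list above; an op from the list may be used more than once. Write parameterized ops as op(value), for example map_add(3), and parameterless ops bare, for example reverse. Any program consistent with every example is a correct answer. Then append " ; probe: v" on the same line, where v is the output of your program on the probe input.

map_neg | filter_gt(-8) | reverse ; probe: [7, 1, 18, 10, 37, 35]

Check, running the answer program on each example:
  [31, -48, 30, 34, 18, 40] -> [-31, 48, -30, -34, -18, -40] -> [48] -> [48]
  [14, -12, -42, 14, 40, 16, -13, -49, -37] -> [-14, 12, 42, -14, -40, -16, 13, 49, 37] -> [12, 42, 13, 49, 37] -> [37, 49, 13, 42, 12]
  [1, 32, 42, 34, 16, 37, -46, -21, 21] -> [-1, -32, -42, -34, -16, -37, 46, 21, -21] -> [-1, 46, 21] -> [21, 46, -1]
  probe: [-35, -37, 33, 44, -10, 47, -18, -1, -7, 43] -> [35, 37, -33, -44, 10, -47, 18, 1, 7, -43] -> [35, 37, 10, 18, 1, 7] -> [7, 1, 18, 10, 37, 35]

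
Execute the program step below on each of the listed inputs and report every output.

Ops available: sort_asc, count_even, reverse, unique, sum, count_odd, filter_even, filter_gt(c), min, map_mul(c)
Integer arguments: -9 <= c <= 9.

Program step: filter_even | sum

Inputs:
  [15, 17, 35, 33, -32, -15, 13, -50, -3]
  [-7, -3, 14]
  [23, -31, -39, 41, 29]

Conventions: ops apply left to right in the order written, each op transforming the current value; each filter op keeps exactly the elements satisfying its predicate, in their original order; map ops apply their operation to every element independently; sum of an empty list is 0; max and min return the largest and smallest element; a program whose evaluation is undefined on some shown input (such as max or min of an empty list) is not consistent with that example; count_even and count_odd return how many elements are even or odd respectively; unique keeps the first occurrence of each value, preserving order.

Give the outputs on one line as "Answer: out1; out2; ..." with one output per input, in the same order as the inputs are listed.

Execution, op by op:
  [15, 17, 35, 33, -32, -15, 13, -50, -3] -> [-32, -50] -> -82
  [-7, -3, 14] -> [14] -> 14
  [23, -31, -39, 41, 29] -> [] -> 0

-82; 14; 0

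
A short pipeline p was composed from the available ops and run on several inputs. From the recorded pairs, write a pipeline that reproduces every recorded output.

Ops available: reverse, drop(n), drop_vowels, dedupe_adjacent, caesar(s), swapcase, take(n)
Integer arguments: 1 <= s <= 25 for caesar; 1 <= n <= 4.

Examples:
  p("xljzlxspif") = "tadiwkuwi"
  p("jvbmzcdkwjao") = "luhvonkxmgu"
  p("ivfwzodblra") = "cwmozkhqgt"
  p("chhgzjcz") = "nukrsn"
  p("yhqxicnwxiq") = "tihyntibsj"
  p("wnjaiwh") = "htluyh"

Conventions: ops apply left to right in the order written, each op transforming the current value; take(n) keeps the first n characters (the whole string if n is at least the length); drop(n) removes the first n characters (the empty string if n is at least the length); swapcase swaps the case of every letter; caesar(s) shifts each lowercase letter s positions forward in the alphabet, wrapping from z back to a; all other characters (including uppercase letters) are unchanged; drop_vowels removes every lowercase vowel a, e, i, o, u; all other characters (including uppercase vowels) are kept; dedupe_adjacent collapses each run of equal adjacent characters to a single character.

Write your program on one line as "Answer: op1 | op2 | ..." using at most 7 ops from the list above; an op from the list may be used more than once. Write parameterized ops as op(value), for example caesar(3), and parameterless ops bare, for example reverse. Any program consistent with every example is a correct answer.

reverse | caesar(12) | caesar(8) | drop(1) | dedupe_adjacent | caesar(17)

Check, running the answer program on each example:
  "xljzlxspif" -> "fipsxlzjlx" -> "rubejxlvxj" -> "zcjmrftdfr" -> "cjmrftdfr" -> "cjmrftdfr" -> "tadiwkuwi"
  "jvbmzcdkwjao" -> "oajwkdczmbvj" -> "amviwpolynhv" -> "iudqexwtgvpd" -> "udqexwtgvpd" -> "udqexwtgvpd" -> "luhvonkxmgu"
  "ivfwzodblra" -> "arlbdozwfvi" -> "mdxnpalirhu" -> "ulfvxitqzpc" -> "lfvxitqzpc" -> "lfvxitqzpc" -> "cwmozkhqgt"
  "chhgzjcz" -> "zcjzghhc" -> "lovlstto" -> "twdtabbw" -> "wdtabbw" -> "wdtabw" -> "nukrsn"
  "yhqxicnwxiq" -> "qixwncixqhy" -> "cujizoujctk" -> "kcrqhwcrkbs" -> "crqhwcrkbs" -> "crqhwcrkbs" -> "tihyntibsj"
  "wnjaiwh" -> "hwiajnw" -> "tiumvzi" -> "bqcudhq" -> "qcudhq" -> "qcudhq" -> "htluyh"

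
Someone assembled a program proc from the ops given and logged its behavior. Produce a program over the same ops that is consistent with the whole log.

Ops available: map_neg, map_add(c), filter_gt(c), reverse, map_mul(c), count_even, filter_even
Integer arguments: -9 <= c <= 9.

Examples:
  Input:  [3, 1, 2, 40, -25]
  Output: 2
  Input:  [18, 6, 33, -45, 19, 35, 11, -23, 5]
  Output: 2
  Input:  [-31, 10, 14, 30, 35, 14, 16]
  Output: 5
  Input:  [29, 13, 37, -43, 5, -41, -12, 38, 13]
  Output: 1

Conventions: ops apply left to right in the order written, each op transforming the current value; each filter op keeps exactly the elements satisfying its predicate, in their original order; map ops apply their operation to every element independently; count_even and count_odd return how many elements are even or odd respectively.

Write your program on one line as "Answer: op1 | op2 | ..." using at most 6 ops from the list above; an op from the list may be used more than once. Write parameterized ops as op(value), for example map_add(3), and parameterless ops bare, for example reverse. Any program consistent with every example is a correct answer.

map_add(-4) | reverse | filter_gt(-6) | map_neg | count_even

Check, running the answer program on each example:
  [3, 1, 2, 40, -25] -> [-1, -3, -2, 36, -29] -> [-29, 36, -2, -3, -1] -> [36, -2, -3, -1] -> [-36, 2, 3, 1] -> 2
  [18, 6, 33, -45, 19, 35, 11, -23, 5] -> [14, 2, 29, -49, 15, 31, 7, -27, 1] -> [1, -27, 7, 31, 15, -49, 29, 2, 14] -> [1, 7, 31, 15, 29, 2, 14] -> [-1, -7, -31, -15, -29, -2, -14] -> 2
  [-31, 10, 14, 30, 35, 14, 16] -> [-35, 6, 10, 26, 31, 10, 12] -> [12, 10, 31, 26, 10, 6, -35] -> [12, 10, 31, 26, 10, 6] -> [-12, -10, -31, -26, -10, -6] -> 5
  [29, 13, 37, -43, 5, -41, -12, 38, 13] -> [25, 9, 33, -47, 1, -45, -16, 34, 9] -> [9, 34, -16, -45, 1, -47, 33, 9, 25] -> [9, 34, 1, 33, 9, 25] -> [-9, -34, -1, -33, -9, -25] -> 1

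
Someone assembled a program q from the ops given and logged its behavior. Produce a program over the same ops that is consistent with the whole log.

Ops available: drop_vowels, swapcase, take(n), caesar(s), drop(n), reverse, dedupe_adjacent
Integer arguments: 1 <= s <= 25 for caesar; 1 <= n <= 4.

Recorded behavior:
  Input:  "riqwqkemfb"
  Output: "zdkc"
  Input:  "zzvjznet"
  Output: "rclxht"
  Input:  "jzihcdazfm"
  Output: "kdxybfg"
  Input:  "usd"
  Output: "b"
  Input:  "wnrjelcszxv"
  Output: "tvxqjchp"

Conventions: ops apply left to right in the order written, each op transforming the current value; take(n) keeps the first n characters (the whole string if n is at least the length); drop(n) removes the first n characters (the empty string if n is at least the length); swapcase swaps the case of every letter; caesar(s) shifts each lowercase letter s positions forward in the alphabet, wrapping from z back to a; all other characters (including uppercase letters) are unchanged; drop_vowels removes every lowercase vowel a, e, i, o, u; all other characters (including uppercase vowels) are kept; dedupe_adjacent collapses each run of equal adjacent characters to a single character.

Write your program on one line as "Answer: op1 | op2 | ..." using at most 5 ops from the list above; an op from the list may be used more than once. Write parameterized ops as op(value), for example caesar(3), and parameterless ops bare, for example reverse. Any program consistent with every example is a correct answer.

drop(2) | caesar(24) | drop_vowels | reverse

Check, running the answer program on each example:
  "riqwqkemfb" -> "qwqkemfb" -> "ouoickdz" -> "ckdz" -> "zdkc"
  "zzvjznet" -> "vjznet" -> "thxlcr" -> "thxlcr" -> "rclxht"
  "jzihcdazfm" -> "ihcdazfm" -> "gfabyxdk" -> "gfbyxdk" -> "kdxybfg"
  "usd" -> "d" -> "b" -> "b" -> "b"
  "wnrjelcszxv" -> "rjelcszxv" -> "phcjaqxvt" -> "phcjqxvt" -> "tvxqjchp"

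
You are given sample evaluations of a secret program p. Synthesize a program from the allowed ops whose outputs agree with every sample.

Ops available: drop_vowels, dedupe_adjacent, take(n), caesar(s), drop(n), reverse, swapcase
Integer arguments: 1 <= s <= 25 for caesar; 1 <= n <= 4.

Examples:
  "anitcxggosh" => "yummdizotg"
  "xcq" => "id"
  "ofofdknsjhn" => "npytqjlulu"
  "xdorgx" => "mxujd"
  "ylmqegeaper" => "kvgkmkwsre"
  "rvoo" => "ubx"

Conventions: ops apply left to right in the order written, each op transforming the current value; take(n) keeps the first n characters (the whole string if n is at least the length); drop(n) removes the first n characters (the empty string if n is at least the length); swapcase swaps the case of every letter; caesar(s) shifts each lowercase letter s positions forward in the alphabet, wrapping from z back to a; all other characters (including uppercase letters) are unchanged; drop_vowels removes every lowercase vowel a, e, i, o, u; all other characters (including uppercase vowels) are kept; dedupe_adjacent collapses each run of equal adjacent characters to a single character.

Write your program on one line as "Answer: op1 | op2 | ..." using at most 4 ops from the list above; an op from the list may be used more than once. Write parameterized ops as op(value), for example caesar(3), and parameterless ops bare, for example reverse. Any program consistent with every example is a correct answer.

reverse | drop(1) | caesar(6)

Check, running the answer program on each example:
  "anitcxggosh" -> "hsoggxctina" -> "soggxctina" -> "yummdizotg"
  "xcq" -> "qcx" -> "cx" -> "id"
  "ofofdknsjhn" -> "nhjsnkdfofo" -> "hjsnkdfofo" -> "npytqjlulu"
  "xdorgx" -> "xgrodx" -> "grodx" -> "mxujd"
  "ylmqegeaper" -> "repaegeqmly" -> "epaegeqmly" -> "kvgkmkwsre"
  "rvoo" -> "oovr" -> "ovr" -> "ubx"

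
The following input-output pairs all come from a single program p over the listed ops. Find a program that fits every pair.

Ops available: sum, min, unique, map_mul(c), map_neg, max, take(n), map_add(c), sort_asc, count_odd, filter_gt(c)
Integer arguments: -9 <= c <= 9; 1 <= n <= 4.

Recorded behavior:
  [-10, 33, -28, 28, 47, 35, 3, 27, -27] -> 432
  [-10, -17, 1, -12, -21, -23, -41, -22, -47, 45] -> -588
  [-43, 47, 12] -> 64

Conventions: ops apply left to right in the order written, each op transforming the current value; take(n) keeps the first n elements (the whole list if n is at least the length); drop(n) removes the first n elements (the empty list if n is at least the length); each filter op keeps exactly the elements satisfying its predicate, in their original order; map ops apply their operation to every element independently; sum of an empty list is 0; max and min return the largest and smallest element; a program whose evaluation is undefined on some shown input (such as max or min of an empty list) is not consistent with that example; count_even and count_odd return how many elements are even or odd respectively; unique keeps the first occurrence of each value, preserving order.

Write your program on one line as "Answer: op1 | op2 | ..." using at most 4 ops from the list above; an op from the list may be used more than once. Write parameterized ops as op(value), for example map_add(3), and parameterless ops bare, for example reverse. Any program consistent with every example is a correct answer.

map_mul(4) | sort_asc | sum

Check, running the answer program on each example:
  [-10, 33, -28, 28, 47, 35, 3, 27, -27] -> [-40, 132, -112, 112, 188, 140, 12, 108, -108] -> [-112, -108, -40, 12, 108, 112, 132, 140, 188] -> 432
  [-10, -17, 1, -12, -21, -23, -41, -22, -47, 45] -> [-40, -68, 4, -48, -84, -92, -164, -88, -188, 180] -> [-188, -164, -92, -88, -84, -68, -48, -40, 4, 180] -> -588
  [-43, 47, 12] -> [-172, 188, 48] -> [-172, 48, 188] -> 64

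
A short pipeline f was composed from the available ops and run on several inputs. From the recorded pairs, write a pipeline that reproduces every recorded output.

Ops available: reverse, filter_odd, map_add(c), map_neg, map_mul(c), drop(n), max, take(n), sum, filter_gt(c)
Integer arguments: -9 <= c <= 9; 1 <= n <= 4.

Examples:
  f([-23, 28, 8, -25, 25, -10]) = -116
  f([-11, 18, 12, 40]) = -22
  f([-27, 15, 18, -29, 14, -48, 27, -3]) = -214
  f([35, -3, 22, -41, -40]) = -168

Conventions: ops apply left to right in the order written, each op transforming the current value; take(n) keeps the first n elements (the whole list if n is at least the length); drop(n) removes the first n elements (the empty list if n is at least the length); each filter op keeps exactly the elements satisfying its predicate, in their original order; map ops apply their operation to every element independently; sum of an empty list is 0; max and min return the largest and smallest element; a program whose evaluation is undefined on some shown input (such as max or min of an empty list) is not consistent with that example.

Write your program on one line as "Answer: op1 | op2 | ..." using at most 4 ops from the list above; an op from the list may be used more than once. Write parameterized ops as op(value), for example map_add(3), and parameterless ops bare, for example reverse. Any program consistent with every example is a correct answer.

map_neg | filter_gt(-8) | map_mul(-2) | sum

Check, running the answer program on each example:
  [-23, 28, 8, -25, 25, -10] -> [23, -28, -8, 25, -25, 10] -> [23, 25, 10] -> [-46, -50, -20] -> -116
  [-11, 18, 12, 40] -> [11, -18, -12, -40] -> [11] -> [-22] -> -22
  [-27, 15, 18, -29, 14, -48, 27, -3] -> [27, -15, -18, 29, -14, 48, -27, 3] -> [27, 29, 48, 3] -> [-54, -58, -96, -6] -> -214
  [35, -3, 22, -41, -40] -> [-35, 3, -22, 41, 40] -> [3, 41, 40] -> [-6, -82, -80] -> -168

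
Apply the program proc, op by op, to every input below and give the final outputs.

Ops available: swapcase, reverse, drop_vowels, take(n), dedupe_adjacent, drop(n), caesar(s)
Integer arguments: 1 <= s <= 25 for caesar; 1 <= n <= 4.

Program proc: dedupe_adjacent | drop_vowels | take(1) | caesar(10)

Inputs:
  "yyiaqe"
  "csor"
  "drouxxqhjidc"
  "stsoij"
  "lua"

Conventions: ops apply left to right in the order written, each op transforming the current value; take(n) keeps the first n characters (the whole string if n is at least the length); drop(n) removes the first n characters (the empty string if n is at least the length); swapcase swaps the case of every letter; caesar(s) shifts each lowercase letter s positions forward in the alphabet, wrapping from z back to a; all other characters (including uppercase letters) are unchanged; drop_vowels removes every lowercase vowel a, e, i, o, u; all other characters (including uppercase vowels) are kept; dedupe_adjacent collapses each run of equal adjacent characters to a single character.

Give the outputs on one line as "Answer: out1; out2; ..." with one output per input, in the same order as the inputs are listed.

Execution, op by op:
  "yyiaqe" -> "yiaqe" -> "yq" -> "y" -> "i"
  "csor" -> "csor" -> "csr" -> "c" -> "m"
  "drouxxqhjidc" -> "drouxqhjidc" -> "drxqhjdc" -> "d" -> "n"
  "stsoij" -> "stsoij" -> "stsj" -> "s" -> "c"
  "lua" -> "lua" -> "l" -> "l" -> "v"

"i"; "m"; "n"; "c"; "v"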